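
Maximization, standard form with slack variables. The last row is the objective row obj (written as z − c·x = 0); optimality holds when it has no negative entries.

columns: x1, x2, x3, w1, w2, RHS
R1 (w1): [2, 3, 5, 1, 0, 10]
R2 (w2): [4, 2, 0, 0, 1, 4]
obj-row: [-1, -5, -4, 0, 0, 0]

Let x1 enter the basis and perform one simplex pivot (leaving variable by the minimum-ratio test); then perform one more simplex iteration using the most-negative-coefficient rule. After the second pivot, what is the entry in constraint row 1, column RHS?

4

Ratio test on column x1 — row 1: 10/2 = 5; row 2: 4/4 = 1. Minimum is 1 at row 2 (w2 leaves); pivot element 4.
Divide row 2 by 4; eliminate column x1 from the other rows.
Second iteration: most negative obj-row entry is -9/2 in column x2, so x2 enters.
Ratio test on column x2 — row 1: 8/2 = 4; row 2: 1/(1/2) = 2. Minimum is 2 at row 2 (x1 leaves); pivot element 1/2.
Divide row 2 by 1/2; eliminate column x2 from the other rows.
After both pivots, the entry at constraint row 1, column RHS is 4.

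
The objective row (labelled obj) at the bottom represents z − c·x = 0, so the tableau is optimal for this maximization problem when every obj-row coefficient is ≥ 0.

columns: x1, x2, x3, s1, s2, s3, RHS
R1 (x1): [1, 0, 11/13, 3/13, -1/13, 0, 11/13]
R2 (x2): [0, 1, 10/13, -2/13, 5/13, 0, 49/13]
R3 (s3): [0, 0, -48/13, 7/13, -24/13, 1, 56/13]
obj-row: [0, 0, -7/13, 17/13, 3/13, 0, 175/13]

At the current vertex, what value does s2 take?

0

s2 is not in the basis, so in the current basic feasible solution s2 = 0.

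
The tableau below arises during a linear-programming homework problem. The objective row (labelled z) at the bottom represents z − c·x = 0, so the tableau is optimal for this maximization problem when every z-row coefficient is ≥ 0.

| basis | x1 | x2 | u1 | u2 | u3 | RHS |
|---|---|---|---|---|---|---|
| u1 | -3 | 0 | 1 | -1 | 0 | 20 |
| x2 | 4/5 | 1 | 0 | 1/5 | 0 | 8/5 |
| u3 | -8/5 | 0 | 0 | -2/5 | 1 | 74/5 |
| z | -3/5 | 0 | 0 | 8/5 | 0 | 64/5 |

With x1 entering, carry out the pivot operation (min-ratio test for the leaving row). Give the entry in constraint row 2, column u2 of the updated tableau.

Ratio test on column x1 — row 1: entry -3 ≤ 0; row 2: (8/5)/(4/5) = 2; row 3: entry -8/5 ≤ 0. Minimum is 2 at row 2 (x2 leaves); pivot element 4/5.
Divide row 2 by 4/5; eliminate column x1 from the other rows.
In the new row 2, the u2 entry is the old entry divided by the pivot: (1/5)/(4/5) = 1/4.

1/4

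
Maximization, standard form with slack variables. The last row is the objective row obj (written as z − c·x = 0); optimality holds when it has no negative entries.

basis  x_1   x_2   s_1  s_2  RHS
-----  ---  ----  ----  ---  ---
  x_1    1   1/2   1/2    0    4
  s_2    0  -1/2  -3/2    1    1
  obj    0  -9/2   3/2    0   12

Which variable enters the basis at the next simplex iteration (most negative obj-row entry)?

Negative obj-row entries: x_2: -9/2.
The most negative is -9/2 in column x_2, so x_2 enters.

x_2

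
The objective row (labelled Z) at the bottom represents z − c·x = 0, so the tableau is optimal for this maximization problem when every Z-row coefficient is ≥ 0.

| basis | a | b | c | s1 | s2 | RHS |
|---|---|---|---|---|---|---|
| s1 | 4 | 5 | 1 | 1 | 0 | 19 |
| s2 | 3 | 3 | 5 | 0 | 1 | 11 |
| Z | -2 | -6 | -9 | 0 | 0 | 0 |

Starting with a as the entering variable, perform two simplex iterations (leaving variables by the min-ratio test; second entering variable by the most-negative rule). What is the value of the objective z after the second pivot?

Ratio test on column a — row 1: 19/4 = 19/4; row 2: 11/3 = 11/3. Minimum is 11/3 at row 2 (s2 leaves); pivot element 3.
Pivot on row 2; the Z-row RHS becomes 0 − (-2)·(11/3) = 22/3.
Next entering variable (most negative Z-row entry -17/3): c.
Ratio test on column c — row 1: entry -17/3 ≤ 0; row 2: (11/3)/(5/3) = 11/5. Minimum is 11/5 at row 2 (a leaves); pivot element 5/3.
After the second pivot the Z-row RHS is 22/3 − (-17/3)·(11/5) = 99/5.

99/5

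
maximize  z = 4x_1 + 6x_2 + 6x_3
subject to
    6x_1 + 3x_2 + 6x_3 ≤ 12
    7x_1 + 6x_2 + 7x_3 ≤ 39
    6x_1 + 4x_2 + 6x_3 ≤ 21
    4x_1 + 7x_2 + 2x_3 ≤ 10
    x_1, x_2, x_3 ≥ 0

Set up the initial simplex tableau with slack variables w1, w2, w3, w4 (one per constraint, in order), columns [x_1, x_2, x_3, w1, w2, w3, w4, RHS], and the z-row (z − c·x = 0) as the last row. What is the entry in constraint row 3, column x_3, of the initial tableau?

6

Constraint 3 has coefficient 6 on x_3.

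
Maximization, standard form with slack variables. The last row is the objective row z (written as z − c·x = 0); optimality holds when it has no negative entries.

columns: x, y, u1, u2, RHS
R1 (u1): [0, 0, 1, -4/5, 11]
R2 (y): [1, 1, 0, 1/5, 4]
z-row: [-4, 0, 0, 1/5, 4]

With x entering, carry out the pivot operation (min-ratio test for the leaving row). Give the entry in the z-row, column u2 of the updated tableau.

1

Ratio test on column x — row 1: entry 0 ≤ 0; row 2: 4/1 = 4. Minimum is 4 at row 2 (y leaves); pivot element 1.
Divide row 2 by 1; eliminate column x from the other rows.
z-row update in column u2: 1/5 − (-4)·(1/5) = 1.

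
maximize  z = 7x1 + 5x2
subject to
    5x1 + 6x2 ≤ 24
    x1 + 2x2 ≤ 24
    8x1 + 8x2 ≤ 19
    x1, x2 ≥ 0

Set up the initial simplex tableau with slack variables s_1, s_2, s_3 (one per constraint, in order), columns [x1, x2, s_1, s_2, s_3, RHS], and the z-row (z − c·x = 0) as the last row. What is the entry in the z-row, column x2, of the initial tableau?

The z-row carries the negated objective coefficients: the x2 entry is -5.

-5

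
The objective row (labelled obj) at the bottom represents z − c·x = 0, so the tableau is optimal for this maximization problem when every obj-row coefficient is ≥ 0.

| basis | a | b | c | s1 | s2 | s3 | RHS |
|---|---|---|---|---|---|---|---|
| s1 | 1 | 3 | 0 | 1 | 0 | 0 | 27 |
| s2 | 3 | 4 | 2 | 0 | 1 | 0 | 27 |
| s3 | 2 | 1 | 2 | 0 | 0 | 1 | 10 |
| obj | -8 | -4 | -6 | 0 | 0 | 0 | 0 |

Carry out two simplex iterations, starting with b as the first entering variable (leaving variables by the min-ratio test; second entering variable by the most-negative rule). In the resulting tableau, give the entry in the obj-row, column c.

Ratio test on column b — row 1: 27/3 = 9; row 2: 27/4 = 27/4; row 3: 10/1 = 10. Minimum is 27/4 at row 2 (s2 leaves); pivot element 4.
Divide row 2 by 4; eliminate column b from the other rows.
Second iteration: most negative obj-row entry is -5 in column a, so a enters.
Ratio test on column a — row 1: entry -5/4 ≤ 0; row 2: (27/4)/(3/4) = 9; row 3: (13/4)/(5/4) = 13/5. Minimum is 13/5 at row 3 (s3 leaves); pivot element 5/4.
Divide row 3 by 5/4; eliminate column a from the other rows.
After both pivots, the entry at the obj-row, column c is 2.

2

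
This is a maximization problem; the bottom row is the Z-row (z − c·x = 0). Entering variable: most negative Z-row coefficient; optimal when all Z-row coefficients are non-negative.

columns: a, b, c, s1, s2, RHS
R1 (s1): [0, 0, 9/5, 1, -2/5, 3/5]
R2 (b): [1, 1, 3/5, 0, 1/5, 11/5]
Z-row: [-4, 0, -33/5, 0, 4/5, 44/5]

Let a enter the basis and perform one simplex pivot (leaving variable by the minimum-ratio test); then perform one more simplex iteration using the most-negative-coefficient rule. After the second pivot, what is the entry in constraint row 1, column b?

Ratio test on column a — row 1: entry 0 ≤ 0; row 2: (11/5)/1 = 11/5. Minimum is 11/5 at row 2 (b leaves); pivot element 1.
Divide row 2 by 1; eliminate column a from the other rows.
Second iteration: most negative Z-row entry is -21/5 in column c, so c enters.
Ratio test on column c — row 1: (3/5)/(9/5) = 1/3; row 2: (11/5)/(3/5) = 11/3. Minimum is 1/3 at row 1 (s1 leaves); pivot element 9/5.
Divide row 1 by 9/5; eliminate column c from the other rows.
After both pivots, the entry at constraint row 1, column b is 0.

0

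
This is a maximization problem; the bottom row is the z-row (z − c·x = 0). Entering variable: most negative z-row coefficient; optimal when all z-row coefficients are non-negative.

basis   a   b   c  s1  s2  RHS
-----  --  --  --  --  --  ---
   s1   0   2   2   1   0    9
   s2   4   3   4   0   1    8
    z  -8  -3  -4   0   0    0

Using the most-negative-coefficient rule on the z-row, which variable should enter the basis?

Negative z-row entries: a: -8, b: -3, c: -4.
The most negative is -8 in column a, so a enters.

a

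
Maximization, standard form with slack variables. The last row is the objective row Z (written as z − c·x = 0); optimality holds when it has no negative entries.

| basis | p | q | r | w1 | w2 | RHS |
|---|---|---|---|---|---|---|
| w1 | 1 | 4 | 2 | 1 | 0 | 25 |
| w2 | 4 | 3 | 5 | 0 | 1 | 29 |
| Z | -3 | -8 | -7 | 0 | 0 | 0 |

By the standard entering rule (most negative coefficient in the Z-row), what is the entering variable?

q

Negative Z-row entries: p: -3, q: -8, r: -7.
The most negative is -8 in column q, so q enters.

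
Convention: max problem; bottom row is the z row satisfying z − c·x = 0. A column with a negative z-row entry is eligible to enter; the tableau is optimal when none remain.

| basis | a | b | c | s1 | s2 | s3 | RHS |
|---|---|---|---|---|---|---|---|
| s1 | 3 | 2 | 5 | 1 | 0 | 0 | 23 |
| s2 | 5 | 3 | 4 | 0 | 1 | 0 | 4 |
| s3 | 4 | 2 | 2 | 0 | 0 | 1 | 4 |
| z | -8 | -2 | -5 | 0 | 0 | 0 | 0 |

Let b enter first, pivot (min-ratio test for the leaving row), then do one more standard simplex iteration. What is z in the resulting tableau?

Ratio test on column b — row 1: 23/2 = 23/2; row 2: 4/3 = 4/3; row 3: 4/2 = 2. Minimum is 4/3 at row 2 (s2 leaves); pivot element 3.
Pivot on row 2; the z-row RHS becomes 0 − (-2)·(4/3) = 8/3.
Next entering variable (most negative z-row entry -14/3): a.
Ratio test on column a — row 1: entry -1/3 ≤ 0; row 2: (4/3)/(5/3) = 4/5; row 3: (4/3)/(2/3) = 2. Minimum is 4/5 at row 2 (b leaves); pivot element 5/3.
After the second pivot the z-row RHS is 8/3 − (-14/3)·(4/5) = 32/5.

32/5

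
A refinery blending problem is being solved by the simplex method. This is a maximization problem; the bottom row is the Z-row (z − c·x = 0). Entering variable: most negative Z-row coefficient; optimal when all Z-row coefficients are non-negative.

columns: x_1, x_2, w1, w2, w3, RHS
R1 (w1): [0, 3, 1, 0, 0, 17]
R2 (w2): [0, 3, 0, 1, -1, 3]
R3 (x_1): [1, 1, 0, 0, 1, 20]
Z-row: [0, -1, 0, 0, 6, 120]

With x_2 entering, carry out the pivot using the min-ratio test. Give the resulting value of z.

Ratio test on column x_2 — row 1: 17/3 = 17/3; row 2: 3/3 = 1; row 3: 20/1 = 20. Minimum is 1 at row 2 (w2 leaves); pivot element 3.
Pivot on row 2; the Z-row RHS becomes 120 − (-1)·1 = 121.

121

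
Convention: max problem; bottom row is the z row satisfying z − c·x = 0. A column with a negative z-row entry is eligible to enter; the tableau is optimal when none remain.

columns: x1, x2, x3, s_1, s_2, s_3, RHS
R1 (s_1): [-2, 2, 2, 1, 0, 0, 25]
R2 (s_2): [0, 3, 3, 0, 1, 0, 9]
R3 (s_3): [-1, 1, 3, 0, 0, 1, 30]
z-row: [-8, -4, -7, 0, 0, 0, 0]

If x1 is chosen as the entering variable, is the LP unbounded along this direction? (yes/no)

yes

Every constraint-row entry in column x1 is ≤ 0, so increasing x1 is unbounded.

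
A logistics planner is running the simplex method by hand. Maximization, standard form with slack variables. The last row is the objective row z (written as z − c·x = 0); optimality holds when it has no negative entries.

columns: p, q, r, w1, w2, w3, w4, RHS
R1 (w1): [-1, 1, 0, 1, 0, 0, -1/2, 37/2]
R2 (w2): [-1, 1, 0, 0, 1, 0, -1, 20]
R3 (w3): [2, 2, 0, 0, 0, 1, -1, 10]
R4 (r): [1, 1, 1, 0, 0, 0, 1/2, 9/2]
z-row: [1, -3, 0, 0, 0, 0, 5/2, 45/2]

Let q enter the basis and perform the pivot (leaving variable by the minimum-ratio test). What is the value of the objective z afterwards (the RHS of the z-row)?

Ratio test on column q — row 1: (37/2)/1 = 37/2; row 2: 20/1 = 20; row 3: 10/2 = 5; row 4: (9/2)/1 = 9/2. Minimum is 9/2 at row 4 (r leaves); pivot element 1.
Pivot on row 4; the z-row RHS becomes 45/2 − (-3)·(9/2) = 36.

36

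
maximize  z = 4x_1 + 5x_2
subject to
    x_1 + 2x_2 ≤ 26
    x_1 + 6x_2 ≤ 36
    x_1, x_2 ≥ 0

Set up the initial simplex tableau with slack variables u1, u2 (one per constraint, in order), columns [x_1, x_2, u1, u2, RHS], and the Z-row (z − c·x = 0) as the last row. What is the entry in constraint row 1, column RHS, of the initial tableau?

26

The RHS of constraint 1 is b_1 = 26.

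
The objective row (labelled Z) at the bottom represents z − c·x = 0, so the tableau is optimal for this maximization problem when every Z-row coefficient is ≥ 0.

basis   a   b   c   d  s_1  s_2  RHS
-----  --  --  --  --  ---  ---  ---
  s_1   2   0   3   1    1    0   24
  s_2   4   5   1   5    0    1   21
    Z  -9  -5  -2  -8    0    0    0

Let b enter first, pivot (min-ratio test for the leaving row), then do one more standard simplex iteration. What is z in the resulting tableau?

Ratio test on column b — row 1: entry 0 ≤ 0; row 2: 21/5 = 21/5. Minimum is 21/5 at row 2 (s_2 leaves); pivot element 5.
Pivot on row 2; the Z-row RHS becomes 0 − (-5)·(21/5) = 21.
Next entering variable (most negative Z-row entry -5): a.
Ratio test on column a — row 1: 24/2 = 12; row 2: (21/5)/(4/5) = 21/4. Minimum is 21/4 at row 2 (b leaves); pivot element 4/5.
After the second pivot the Z-row RHS is 21 − (-5)·(21/4) = 189/4.

189/4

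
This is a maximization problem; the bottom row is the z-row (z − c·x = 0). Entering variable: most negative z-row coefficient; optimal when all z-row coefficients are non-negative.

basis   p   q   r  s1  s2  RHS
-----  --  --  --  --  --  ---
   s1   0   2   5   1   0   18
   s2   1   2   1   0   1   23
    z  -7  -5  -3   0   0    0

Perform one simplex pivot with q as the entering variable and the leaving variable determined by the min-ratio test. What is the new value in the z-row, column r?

19/2

Ratio test on column q — row 1: 18/2 = 9; row 2: 23/2 = 23/2. Minimum is 9 at row 1 (s1 leaves); pivot element 2.
Divide row 1 by 2; eliminate column q from the other rows.
z-row update in column r: -3 − (-5)·(5/2) = 19/2.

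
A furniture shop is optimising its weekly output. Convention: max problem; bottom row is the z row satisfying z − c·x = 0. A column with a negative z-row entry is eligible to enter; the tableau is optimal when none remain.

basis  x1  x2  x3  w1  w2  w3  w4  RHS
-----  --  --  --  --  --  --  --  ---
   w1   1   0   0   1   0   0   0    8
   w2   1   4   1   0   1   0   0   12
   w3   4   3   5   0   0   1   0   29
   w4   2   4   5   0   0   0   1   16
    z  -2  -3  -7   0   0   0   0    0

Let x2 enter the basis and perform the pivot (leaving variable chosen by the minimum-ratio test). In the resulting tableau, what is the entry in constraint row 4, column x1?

1

Ratio test on column x2 — row 1: entry 0 ≤ 0; row 2: 12/4 = 3; row 3: 29/3 = 29/3; row 4: 16/4 = 4. Minimum is 3 at row 2 (w2 leaves); pivot element 4.
Divide row 2 by 4; eliminate column x2 from the other rows.
Row 4 update in column x1: 2 − 4·(1/4) = 1.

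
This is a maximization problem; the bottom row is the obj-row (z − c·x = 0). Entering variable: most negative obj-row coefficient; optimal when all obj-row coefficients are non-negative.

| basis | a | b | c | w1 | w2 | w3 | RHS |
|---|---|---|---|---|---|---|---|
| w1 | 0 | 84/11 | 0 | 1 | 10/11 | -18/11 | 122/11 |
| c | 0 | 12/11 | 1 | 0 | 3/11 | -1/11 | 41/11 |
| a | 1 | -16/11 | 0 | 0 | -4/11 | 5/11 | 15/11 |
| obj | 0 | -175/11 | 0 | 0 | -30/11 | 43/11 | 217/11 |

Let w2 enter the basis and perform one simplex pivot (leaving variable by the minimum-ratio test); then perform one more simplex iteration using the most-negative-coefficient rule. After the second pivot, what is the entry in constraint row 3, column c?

Ratio test on column w2 — row 1: (122/11)/(10/11) = 61/5; row 2: (41/11)/(3/11) = 41/3; row 3: entry -4/11 ≤ 0. Minimum is 61/5 at row 1 (w1 leaves); pivot element 10/11.
Divide row 1 by 10/11; eliminate column w2 from the other rows.
Second iteration: most negative obj-row entry is -1 in column w3, so w3 enters.
Ratio test on column w3 — row 1: entry -9/5 ≤ 0; row 2: (2/5)/(2/5) = 1; row 3: entry -1/5 ≤ 0. Minimum is 1 at row 2 (c leaves); pivot element 2/5.
Divide row 2 by 2/5; eliminate column w3 from the other rows.
After both pivots, the entry at constraint row 3, column c is 1/2.

1/2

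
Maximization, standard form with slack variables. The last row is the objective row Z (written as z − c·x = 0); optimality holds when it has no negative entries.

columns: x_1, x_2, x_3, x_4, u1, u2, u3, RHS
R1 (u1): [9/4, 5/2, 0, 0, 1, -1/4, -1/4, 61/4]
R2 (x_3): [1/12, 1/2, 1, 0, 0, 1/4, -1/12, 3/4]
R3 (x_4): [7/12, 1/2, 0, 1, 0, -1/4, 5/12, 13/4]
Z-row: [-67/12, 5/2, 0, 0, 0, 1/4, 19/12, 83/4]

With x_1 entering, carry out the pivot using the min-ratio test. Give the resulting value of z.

363/7

Ratio test on column x_1 — row 1: (61/4)/(9/4) = 61/9; row 2: (3/4)/(1/12) = 9; row 3: (13/4)/(7/12) = 39/7. Minimum is 39/7 at row 3 (x_4 leaves); pivot element 7/12.
Pivot on row 3; the Z-row RHS becomes 83/4 − (-67/12)·(39/7) = 363/7.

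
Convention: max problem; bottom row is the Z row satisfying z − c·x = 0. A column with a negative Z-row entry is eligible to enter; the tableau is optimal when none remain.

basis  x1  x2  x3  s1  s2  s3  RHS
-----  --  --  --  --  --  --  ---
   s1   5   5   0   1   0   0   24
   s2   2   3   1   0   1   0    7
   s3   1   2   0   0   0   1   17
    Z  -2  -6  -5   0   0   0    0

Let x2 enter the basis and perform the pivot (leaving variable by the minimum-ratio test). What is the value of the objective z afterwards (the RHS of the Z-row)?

Ratio test on column x2 — row 1: 24/5 = 24/5; row 2: 7/3 = 7/3; row 3: 17/2 = 17/2. Minimum is 7/3 at row 2 (s2 leaves); pivot element 3.
Pivot on row 2; the Z-row RHS becomes 0 − (-6)·(7/3) = 14.

14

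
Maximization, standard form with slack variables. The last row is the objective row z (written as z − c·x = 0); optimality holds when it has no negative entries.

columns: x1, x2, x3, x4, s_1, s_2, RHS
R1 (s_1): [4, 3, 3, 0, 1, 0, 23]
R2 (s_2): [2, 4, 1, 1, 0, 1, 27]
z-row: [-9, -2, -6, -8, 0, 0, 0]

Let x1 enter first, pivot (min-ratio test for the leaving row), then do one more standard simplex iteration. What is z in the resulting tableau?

703/4

Ratio test on column x1 — row 1: 23/4 = 23/4; row 2: 27/2 = 27/2. Minimum is 23/4 at row 1 (s_1 leaves); pivot element 4.
Pivot on row 1; the z-row RHS becomes 0 − (-9)·(23/4) = 207/4.
Next entering variable (most negative z-row entry -8): x4.
Ratio test on column x4 — row 1: entry 0 ≤ 0; row 2: (31/2)/1 = 31/2. Minimum is 31/2 at row 2 (s_2 leaves); pivot element 1.
After the second pivot the z-row RHS is 207/4 − (-8)·(31/2) = 703/4.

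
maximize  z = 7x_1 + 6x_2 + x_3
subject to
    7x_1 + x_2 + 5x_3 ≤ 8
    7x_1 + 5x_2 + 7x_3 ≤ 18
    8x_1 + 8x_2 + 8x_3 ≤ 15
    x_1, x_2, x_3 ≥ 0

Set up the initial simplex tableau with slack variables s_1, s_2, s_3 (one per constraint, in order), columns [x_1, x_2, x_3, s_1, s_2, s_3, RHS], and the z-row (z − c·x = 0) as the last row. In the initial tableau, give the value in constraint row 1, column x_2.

Constraint 1 has coefficient 1 on x_2.

1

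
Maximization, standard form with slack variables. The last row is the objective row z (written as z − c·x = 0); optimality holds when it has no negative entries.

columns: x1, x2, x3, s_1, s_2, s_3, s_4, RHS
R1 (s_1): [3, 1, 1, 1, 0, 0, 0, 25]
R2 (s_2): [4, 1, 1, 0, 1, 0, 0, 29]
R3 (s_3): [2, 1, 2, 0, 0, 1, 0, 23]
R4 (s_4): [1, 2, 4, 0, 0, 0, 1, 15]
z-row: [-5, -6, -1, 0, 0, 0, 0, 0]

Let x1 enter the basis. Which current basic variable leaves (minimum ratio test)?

Column x1 entries and ratios — s_1: 25/3 = 25/3; s_2: 29/4 = 29/4; s_3: 23/2 = 23/2; s_4: 15/1 = 15.
Smallest ratio is 29/4 in the row of s_2, so s_2 leaves.

s_2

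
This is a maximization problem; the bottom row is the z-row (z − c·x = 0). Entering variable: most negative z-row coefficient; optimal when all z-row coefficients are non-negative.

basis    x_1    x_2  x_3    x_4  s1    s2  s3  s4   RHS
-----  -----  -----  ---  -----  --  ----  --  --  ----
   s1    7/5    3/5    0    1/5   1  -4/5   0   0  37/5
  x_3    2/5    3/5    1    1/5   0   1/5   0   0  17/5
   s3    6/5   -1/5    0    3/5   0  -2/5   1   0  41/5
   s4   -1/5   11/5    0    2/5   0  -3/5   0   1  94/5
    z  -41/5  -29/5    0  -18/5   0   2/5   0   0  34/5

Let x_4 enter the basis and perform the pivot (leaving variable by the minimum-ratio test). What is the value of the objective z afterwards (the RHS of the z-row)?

56

Ratio test on column x_4 — row 1: (37/5)/(1/5) = 37; row 2: (17/5)/(1/5) = 17; row 3: (41/5)/(3/5) = 41/3; row 4: (94/5)/(2/5) = 47. Minimum is 41/3 at row 3 (s3 leaves); pivot element 3/5.
Pivot on row 3; the z-row RHS becomes 34/5 − (-18/5)·(41/3) = 56.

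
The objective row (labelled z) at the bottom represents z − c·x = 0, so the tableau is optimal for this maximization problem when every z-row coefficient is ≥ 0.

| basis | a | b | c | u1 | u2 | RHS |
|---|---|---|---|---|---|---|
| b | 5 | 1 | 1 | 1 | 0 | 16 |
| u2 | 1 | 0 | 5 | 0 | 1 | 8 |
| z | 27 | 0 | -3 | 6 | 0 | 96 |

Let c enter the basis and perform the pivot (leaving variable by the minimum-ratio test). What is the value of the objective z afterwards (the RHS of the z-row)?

504/5

Ratio test on column c — row 1: 16/1 = 16; row 2: 8/5 = 8/5. Minimum is 8/5 at row 2 (u2 leaves); pivot element 5.
Pivot on row 2; the z-row RHS becomes 96 − (-3)·(8/5) = 504/5.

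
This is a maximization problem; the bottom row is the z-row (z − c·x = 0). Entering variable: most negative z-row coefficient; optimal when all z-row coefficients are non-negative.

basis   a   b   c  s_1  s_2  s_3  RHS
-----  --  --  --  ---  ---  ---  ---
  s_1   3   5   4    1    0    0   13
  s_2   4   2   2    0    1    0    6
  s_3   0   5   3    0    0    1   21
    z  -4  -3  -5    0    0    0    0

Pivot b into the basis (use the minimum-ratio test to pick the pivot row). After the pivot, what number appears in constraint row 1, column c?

4/5

Ratio test on column b — row 1: 13/5 = 13/5; row 2: 6/2 = 3; row 3: 21/5 = 21/5. Minimum is 13/5 at row 1 (s_1 leaves); pivot element 5.
Divide row 1 by 5; eliminate column b from the other rows.
In the new row 1, the c entry is the old entry divided by the pivot: 4/5 = 4/5.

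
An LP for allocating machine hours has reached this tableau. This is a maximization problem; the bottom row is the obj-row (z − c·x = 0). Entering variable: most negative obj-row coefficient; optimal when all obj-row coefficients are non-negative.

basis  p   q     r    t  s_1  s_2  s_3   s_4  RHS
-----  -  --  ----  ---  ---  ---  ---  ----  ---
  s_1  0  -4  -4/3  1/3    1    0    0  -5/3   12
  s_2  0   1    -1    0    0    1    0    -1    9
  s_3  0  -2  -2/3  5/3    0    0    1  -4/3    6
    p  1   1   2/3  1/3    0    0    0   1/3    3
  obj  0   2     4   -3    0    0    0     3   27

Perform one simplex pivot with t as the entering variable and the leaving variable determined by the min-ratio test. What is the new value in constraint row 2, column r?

-1

Ratio test on column t — row 1: 12/(1/3) = 36; row 2: entry 0 ≤ 0; row 3: 6/(5/3) = 18/5; row 4: 3/(1/3) = 9. Minimum is 18/5 at row 3 (s_3 leaves); pivot element 5/3.
Divide row 3 by 5/3; eliminate column t from the other rows.
Row 2 update in column r: -1 − 0·(-2/5) = -1.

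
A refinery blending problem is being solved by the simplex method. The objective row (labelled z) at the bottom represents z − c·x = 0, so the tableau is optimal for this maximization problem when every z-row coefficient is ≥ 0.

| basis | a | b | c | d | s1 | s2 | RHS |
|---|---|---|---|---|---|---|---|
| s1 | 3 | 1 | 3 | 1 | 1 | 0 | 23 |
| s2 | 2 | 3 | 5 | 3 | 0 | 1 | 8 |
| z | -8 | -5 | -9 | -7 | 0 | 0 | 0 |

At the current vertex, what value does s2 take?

8

s2 is basic (row 2); its value is the RHS of that row, 8.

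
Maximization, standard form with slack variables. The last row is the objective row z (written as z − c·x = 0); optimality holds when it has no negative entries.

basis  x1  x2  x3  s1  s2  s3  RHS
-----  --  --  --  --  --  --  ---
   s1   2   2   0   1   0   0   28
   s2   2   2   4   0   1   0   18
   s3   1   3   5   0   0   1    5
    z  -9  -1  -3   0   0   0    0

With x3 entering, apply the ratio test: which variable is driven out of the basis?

s3

Column x3 entries and ratios — s1: 0 ≤ 0, skip; s2: 18/4 = 9/2; s3: 5/5 = 1.
Smallest ratio is 1 in the row of s3, so s3 leaves.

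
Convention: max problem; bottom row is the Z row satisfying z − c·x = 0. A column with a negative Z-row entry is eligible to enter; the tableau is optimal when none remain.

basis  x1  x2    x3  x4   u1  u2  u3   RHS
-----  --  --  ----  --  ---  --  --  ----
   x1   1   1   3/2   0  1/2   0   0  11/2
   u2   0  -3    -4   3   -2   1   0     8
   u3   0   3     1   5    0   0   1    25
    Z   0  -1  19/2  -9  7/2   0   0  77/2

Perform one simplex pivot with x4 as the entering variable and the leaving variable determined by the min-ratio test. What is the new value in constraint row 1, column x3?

Ratio test on column x4 — row 1: entry 0 ≤ 0; row 2: 8/3 = 8/3; row 3: 25/5 = 5. Minimum is 8/3 at row 2 (u2 leaves); pivot element 3.
Divide row 2 by 3; eliminate column x4 from the other rows.
Row 1 update in column x3: 3/2 − 0·(-4/3) = 3/2.

3/2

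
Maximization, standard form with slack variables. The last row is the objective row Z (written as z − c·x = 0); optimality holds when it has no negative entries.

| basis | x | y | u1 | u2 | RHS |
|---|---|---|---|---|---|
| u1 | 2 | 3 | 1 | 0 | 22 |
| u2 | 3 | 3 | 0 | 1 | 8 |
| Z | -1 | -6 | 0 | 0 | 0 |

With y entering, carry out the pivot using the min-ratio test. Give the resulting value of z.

Ratio test on column y — row 1: 22/3 = 22/3; row 2: 8/3 = 8/3. Minimum is 8/3 at row 2 (u2 leaves); pivot element 3.
Pivot on row 2; the Z-row RHS becomes 0 − (-6)·(8/3) = 16.

16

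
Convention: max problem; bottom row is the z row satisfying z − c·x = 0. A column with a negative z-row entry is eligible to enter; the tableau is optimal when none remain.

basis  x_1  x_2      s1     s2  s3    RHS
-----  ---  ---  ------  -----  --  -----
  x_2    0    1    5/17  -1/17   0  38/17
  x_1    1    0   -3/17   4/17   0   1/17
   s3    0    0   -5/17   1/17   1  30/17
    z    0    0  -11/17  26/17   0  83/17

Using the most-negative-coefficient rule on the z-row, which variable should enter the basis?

Negative z-row entries: s1: -11/17.
The most negative is -11/17 in column s1, so s1 enters.

s1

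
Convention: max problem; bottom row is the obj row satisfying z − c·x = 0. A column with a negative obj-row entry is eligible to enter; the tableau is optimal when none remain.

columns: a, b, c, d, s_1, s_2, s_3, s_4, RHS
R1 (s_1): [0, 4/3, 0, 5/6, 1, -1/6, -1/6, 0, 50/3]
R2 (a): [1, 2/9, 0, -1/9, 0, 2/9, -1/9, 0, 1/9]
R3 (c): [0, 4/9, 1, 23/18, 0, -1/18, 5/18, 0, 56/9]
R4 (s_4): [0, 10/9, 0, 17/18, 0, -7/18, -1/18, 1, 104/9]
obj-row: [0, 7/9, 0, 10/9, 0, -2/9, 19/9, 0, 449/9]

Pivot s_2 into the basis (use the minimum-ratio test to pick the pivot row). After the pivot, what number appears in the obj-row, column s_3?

2

Ratio test on column s_2 — row 1: entry -1/6 ≤ 0; row 2: (1/9)/(2/9) = 1/2; row 3: entry -1/18 ≤ 0; row 4: entry -7/18 ≤ 0. Minimum is 1/2 at row 2 (a leaves); pivot element 2/9.
Divide row 2 by 2/9; eliminate column s_2 from the other rows.
obj-row update in column s_3: 19/9 − (-2/9)·(-1/2) = 2.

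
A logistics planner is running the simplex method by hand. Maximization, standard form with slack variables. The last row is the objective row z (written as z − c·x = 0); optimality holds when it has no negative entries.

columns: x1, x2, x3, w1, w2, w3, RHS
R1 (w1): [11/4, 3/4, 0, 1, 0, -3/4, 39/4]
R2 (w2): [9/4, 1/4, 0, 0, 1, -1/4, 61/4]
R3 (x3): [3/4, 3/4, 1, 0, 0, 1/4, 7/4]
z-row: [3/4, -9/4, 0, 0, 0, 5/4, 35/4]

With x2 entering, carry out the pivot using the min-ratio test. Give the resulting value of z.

Ratio test on column x2 — row 1: (39/4)/(3/4) = 13; row 2: (61/4)/(1/4) = 61; row 3: (7/4)/(3/4) = 7/3. Minimum is 7/3 at row 3 (x3 leaves); pivot element 3/4.
Pivot on row 3; the z-row RHS becomes 35/4 − (-9/4)·(7/3) = 14.

14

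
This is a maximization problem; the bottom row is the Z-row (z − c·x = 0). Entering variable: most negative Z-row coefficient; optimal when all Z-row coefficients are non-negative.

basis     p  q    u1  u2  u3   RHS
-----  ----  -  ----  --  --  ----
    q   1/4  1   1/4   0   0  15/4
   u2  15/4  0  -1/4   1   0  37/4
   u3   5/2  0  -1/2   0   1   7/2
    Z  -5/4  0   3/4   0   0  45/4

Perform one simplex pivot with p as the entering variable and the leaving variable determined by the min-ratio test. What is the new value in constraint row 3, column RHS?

7/5

Ratio test on column p — row 1: (15/4)/(1/4) = 15; row 2: (37/4)/(15/4) = 37/15; row 3: (7/2)/(5/2) = 7/5. Minimum is 7/5 at row 3 (u3 leaves); pivot element 5/2.
Divide row 3 by 5/2; eliminate column p from the other rows.
In the new row 3, the RHS entry is the old entry divided by the pivot: (7/2)/(5/2) = 7/5.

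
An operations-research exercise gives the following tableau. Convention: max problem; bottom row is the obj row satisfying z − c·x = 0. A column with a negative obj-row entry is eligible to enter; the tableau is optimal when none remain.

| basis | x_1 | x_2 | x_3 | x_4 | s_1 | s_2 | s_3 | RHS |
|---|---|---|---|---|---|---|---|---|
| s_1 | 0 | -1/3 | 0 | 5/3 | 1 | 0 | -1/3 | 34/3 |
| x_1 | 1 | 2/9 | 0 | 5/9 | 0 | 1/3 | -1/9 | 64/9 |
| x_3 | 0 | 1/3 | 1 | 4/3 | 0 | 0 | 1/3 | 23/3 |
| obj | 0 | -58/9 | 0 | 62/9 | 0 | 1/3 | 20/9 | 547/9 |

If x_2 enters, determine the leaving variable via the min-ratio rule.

x_3

Column x_2 entries and ratios — s_1: -1/3 ≤ 0, skip; x_1: (64/9)/(2/9) = 32; x_3: (23/3)/(1/3) = 23.
Smallest ratio is 23 in the row of x_3, so x_3 leaves.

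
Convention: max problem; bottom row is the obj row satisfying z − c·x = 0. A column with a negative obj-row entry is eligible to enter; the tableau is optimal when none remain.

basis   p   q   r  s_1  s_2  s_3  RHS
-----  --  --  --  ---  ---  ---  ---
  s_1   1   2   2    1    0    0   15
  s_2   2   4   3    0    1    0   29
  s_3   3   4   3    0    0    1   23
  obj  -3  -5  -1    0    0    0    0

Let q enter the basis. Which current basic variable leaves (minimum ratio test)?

s_3

Column q entries and ratios — s_1: 15/2 = 15/2; s_2: 29/4 = 29/4; s_3: 23/4 = 23/4.
Smallest ratio is 23/4 in the row of s_3, so s_3 leaves.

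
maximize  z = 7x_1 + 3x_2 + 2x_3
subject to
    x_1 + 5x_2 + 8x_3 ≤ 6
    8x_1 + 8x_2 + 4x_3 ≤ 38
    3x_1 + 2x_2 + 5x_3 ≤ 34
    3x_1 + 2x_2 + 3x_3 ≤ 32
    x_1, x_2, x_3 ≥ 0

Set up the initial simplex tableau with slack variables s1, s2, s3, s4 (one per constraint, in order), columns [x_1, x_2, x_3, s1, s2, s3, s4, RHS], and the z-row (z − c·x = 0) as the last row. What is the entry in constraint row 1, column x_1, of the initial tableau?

1

Constraint 1 has coefficient 1 on x_1.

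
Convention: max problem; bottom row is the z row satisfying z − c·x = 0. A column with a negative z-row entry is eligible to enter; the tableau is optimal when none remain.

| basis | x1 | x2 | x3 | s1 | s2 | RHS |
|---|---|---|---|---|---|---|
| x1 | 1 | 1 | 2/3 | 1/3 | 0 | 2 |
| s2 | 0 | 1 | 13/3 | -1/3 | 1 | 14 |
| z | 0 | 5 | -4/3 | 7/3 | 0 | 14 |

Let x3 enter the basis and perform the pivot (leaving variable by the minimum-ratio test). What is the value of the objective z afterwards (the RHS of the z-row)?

Ratio test on column x3 — row 1: 2/(2/3) = 3; row 2: 14/(13/3) = 42/13. Minimum is 3 at row 1 (x1 leaves); pivot element 2/3.
Pivot on row 1; the z-row RHS becomes 14 − (-4/3)·3 = 18.

18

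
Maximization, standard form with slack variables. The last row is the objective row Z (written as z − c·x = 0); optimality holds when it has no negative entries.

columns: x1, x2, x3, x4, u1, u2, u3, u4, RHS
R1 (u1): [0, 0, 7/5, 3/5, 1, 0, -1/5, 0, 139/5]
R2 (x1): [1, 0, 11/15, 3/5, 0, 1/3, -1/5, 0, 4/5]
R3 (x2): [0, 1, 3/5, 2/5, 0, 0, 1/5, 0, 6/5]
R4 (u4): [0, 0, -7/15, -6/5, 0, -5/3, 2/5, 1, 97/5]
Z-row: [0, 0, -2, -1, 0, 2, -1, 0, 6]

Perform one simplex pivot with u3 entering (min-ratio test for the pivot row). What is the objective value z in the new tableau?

12

Ratio test on column u3 — row 1: entry -1/5 ≤ 0; row 2: entry -1/5 ≤ 0; row 3: (6/5)/(1/5) = 6; row 4: (97/5)/(2/5) = 97/2. Minimum is 6 at row 3 (x2 leaves); pivot element 1/5.
Pivot on row 3; the Z-row RHS becomes 6 − (-1)·6 = 12.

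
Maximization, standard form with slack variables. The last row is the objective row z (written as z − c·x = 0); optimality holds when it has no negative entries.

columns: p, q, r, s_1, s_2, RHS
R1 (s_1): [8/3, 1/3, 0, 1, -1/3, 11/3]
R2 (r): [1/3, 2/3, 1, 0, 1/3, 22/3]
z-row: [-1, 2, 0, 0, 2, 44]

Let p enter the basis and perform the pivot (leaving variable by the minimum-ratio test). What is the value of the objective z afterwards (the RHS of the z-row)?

363/8

Ratio test on column p — row 1: (11/3)/(8/3) = 11/8; row 2: (22/3)/(1/3) = 22. Minimum is 11/8 at row 1 (s_1 leaves); pivot element 8/3.
Pivot on row 1; the z-row RHS becomes 44 − (-1)·(11/8) = 363/8.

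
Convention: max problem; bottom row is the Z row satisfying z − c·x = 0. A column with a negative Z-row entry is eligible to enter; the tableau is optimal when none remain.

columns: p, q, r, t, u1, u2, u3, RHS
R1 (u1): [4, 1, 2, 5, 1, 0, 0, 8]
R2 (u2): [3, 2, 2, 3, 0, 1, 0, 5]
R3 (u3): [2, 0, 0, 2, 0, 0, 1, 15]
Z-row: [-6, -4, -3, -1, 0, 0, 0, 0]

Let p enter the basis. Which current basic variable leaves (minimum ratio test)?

Column p entries and ratios — u1: 8/4 = 2; u2: 5/3 = 5/3; u3: 15/2 = 15/2.
Smallest ratio is 5/3 in the row of u2, so u2 leaves.

u2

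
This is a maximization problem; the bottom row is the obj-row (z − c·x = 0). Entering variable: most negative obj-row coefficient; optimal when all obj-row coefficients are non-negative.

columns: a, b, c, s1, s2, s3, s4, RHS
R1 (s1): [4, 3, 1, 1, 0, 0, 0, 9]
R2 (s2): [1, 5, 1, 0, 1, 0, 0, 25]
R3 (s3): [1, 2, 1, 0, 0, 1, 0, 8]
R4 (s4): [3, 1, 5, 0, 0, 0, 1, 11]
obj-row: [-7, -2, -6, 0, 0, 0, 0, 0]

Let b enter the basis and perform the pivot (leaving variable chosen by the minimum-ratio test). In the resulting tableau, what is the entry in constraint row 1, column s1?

Ratio test on column b — row 1: 9/3 = 3; row 2: 25/5 = 5; row 3: 8/2 = 4; row 4: 11/1 = 11. Minimum is 3 at row 1 (s1 leaves); pivot element 3.
Divide row 1 by 3; eliminate column b from the other rows.
In the new row 1, the s1 entry is the old entry divided by the pivot: 1/3 = 1/3.

1/3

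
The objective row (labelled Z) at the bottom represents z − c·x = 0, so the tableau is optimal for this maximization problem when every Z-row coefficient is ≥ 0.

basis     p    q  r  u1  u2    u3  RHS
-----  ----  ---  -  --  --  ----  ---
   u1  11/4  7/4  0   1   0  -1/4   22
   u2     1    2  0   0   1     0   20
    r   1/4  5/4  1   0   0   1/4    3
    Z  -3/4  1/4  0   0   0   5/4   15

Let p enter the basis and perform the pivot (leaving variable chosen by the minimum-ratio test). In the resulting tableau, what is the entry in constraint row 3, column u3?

3/11

Ratio test on column p — row 1: 22/(11/4) = 8; row 2: 20/1 = 20; row 3: 3/(1/4) = 12. Minimum is 8 at row 1 (u1 leaves); pivot element 11/4.
Divide row 1 by 11/4; eliminate column p from the other rows.
Row 3 update in column u3: 1/4 − (1/4)·(-1/11) = 3/11.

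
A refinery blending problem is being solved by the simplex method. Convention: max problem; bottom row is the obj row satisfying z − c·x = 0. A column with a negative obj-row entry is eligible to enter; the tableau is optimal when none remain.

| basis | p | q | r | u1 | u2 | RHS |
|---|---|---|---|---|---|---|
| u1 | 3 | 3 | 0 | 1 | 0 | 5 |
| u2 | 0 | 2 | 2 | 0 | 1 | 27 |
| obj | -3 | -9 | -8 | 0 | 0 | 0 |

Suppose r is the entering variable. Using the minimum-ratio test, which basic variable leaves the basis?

Column r entries and ratios — u1: 0 ≤ 0, skip; u2: 27/2 = 27/2.
Smallest ratio is 27/2 in the row of u2, so u2 leaves.

u2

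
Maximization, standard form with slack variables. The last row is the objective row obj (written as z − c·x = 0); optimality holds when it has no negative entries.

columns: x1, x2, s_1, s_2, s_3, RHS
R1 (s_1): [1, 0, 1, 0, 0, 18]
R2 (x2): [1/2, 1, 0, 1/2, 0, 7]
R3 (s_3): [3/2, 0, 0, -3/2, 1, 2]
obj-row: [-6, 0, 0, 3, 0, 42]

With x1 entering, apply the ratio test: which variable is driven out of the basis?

Column x1 entries and ratios — s_1: 18/1 = 18; x2: 7/(1/2) = 14; s_3: 2/(3/2) = 4/3.
Smallest ratio is 4/3 in the row of s_3, so s_3 leaves.

s_3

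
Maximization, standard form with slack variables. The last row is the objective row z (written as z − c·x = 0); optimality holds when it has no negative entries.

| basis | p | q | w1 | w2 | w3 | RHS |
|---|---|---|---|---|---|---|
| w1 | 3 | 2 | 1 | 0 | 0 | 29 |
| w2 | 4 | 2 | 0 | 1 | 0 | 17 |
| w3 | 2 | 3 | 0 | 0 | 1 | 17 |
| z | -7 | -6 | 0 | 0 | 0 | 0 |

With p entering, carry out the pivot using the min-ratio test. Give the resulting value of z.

Ratio test on column p — row 1: 29/3 = 29/3; row 2: 17/4 = 17/4; row 3: 17/2 = 17/2. Minimum is 17/4 at row 2 (w2 leaves); pivot element 4.
Pivot on row 2; the z-row RHS becomes 0 − (-7)·(17/4) = 119/4.

119/4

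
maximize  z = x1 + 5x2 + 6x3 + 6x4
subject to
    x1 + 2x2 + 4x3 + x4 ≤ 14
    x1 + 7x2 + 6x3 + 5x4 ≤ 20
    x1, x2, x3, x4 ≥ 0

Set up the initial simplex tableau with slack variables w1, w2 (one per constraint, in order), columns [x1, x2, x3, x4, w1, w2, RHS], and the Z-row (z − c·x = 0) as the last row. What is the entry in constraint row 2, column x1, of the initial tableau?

Constraint 2 has coefficient 1 on x1.

1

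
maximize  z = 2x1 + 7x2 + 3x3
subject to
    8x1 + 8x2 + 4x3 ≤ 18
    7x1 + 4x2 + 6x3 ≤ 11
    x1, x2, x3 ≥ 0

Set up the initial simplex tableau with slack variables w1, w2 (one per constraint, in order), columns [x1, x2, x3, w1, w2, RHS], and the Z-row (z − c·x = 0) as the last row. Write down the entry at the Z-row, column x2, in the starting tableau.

-7

The Z-row carries the negated objective coefficients: the x2 entry is -7.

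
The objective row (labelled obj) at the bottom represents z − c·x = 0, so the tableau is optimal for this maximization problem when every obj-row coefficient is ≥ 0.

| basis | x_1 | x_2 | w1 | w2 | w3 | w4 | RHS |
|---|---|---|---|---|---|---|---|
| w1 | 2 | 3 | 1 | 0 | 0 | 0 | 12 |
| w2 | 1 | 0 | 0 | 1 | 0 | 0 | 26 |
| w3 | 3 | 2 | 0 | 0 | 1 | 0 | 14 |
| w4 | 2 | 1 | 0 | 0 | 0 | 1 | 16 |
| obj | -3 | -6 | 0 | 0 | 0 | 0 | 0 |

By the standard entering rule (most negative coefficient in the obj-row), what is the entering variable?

Negative obj-row entries: x_1: -3, x_2: -6.
The most negative is -6 in column x_2, so x_2 enters.

x_2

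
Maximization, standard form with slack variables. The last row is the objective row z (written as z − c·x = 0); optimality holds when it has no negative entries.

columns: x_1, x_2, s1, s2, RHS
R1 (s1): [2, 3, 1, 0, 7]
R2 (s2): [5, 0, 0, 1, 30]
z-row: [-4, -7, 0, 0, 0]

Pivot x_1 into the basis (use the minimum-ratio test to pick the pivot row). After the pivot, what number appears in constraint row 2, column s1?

Ratio test on column x_1 — row 1: 7/2 = 7/2; row 2: 30/5 = 6. Minimum is 7/2 at row 1 (s1 leaves); pivot element 2.
Divide row 1 by 2; eliminate column x_1 from the other rows.
Row 2 update in column s1: 0 − 5·(1/2) = -5/2.

-5/2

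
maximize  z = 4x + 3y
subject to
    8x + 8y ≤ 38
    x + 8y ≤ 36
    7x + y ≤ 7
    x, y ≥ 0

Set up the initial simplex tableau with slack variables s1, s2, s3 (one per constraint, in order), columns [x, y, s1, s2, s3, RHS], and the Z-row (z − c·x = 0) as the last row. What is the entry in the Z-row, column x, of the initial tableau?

-4

The Z-row carries the negated objective coefficients: the x entry is -4.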